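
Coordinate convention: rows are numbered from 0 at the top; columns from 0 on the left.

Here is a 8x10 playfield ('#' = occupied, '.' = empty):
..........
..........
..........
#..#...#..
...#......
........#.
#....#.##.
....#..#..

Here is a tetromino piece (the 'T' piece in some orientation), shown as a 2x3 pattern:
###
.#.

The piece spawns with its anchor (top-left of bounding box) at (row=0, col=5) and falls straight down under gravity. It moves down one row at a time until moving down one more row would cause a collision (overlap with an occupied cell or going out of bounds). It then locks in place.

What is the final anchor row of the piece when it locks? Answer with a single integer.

Answer: 2

Derivation:
Spawn at (row=0, col=5). Try each row:
  row 0: fits
  row 1: fits
  row 2: fits
  row 3: blocked -> lock at row 2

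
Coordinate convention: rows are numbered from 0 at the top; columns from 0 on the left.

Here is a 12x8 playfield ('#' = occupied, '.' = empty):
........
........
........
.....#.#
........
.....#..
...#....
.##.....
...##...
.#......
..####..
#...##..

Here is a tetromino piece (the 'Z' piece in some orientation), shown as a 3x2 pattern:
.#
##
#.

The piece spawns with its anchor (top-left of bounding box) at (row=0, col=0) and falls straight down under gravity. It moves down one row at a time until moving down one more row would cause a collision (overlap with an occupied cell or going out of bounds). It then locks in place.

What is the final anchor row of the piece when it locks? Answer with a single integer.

Answer: 5

Derivation:
Spawn at (row=0, col=0). Try each row:
  row 0: fits
  row 1: fits
  row 2: fits
  row 3: fits
  row 4: fits
  row 5: fits
  row 6: blocked -> lock at row 5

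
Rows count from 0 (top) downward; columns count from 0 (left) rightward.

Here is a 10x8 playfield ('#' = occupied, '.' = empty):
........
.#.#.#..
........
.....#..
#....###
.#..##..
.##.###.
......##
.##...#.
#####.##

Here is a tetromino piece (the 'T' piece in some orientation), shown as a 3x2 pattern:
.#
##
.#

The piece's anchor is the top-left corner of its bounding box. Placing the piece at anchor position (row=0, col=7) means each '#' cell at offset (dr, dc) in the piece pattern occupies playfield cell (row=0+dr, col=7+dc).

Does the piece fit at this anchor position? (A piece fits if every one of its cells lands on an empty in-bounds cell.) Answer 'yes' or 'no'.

Check each piece cell at anchor (0, 7):
  offset (0,1) -> (0,8): out of bounds -> FAIL
  offset (1,0) -> (1,7): empty -> OK
  offset (1,1) -> (1,8): out of bounds -> FAIL
  offset (2,1) -> (2,8): out of bounds -> FAIL
All cells valid: no

Answer: no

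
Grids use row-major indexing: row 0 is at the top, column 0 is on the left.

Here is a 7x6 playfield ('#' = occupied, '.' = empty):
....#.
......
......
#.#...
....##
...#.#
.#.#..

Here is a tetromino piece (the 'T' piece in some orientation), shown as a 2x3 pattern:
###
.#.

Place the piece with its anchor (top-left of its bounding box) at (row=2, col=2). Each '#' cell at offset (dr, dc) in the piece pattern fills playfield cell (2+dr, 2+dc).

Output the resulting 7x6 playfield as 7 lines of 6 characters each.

Fill (2+0,2+0) = (2,2)
Fill (2+0,2+1) = (2,3)
Fill (2+0,2+2) = (2,4)
Fill (2+1,2+1) = (3,3)

Answer: ....#.
......
..###.
#.##..
....##
...#.#
.#.#..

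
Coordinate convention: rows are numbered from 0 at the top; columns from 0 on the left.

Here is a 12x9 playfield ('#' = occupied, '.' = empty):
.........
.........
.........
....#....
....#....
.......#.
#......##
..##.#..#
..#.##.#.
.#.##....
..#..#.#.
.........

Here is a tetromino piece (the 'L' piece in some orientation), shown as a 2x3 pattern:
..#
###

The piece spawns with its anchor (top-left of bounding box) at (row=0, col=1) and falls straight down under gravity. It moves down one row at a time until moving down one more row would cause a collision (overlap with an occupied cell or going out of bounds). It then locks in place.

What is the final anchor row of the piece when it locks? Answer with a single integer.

Answer: 5

Derivation:
Spawn at (row=0, col=1). Try each row:
  row 0: fits
  row 1: fits
  row 2: fits
  row 3: fits
  row 4: fits
  row 5: fits
  row 6: blocked -> lock at row 5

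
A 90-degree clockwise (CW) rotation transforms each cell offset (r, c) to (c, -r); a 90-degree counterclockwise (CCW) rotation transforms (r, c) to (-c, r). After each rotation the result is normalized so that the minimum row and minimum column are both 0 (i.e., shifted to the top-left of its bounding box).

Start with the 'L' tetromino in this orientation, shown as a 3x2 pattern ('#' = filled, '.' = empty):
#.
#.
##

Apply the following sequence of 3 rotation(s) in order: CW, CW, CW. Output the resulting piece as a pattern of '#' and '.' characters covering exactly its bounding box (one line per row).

Start:
#.
#.
##
After rotation 1 (CW):
###
#..
After rotation 2 (CW):
##
.#
.#
After rotation 3 (CW):
..#
###

Answer: ..#
###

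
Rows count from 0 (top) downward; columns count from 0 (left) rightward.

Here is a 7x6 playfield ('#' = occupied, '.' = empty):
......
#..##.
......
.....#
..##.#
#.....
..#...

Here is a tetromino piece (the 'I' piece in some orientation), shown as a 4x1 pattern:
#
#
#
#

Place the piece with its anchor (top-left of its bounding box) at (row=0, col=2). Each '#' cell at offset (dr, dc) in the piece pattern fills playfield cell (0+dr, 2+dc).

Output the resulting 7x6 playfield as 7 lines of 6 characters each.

Answer: ..#...
#.###.
..#...
..#..#
..##.#
#.....
..#...

Derivation:
Fill (0+0,2+0) = (0,2)
Fill (0+1,2+0) = (1,2)
Fill (0+2,2+0) = (2,2)
Fill (0+3,2+0) = (3,2)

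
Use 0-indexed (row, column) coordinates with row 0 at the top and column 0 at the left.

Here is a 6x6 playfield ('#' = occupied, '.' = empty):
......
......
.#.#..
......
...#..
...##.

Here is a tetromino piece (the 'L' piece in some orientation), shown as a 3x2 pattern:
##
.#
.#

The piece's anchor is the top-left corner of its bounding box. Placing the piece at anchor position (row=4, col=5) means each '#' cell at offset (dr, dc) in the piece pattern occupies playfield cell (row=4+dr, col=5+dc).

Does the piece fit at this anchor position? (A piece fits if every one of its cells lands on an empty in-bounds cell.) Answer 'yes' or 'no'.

Check each piece cell at anchor (4, 5):
  offset (0,0) -> (4,5): empty -> OK
  offset (0,1) -> (4,6): out of bounds -> FAIL
  offset (1,1) -> (5,6): out of bounds -> FAIL
  offset (2,1) -> (6,6): out of bounds -> FAIL
All cells valid: no

Answer: no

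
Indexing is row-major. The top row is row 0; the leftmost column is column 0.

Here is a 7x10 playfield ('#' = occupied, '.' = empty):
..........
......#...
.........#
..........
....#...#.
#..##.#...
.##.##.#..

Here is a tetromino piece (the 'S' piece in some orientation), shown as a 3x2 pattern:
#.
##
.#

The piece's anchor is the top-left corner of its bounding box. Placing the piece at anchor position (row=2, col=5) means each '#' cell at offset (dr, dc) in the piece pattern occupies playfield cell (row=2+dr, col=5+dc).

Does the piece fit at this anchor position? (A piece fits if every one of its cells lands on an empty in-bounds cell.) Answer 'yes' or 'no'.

Check each piece cell at anchor (2, 5):
  offset (0,0) -> (2,5): empty -> OK
  offset (1,0) -> (3,5): empty -> OK
  offset (1,1) -> (3,6): empty -> OK
  offset (2,1) -> (4,6): empty -> OK
All cells valid: yes

Answer: yes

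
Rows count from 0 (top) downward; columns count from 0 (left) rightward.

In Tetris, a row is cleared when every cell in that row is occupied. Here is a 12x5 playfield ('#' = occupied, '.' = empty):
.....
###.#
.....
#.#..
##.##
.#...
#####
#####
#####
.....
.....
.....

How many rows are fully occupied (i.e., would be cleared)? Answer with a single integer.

Answer: 3

Derivation:
Check each row:
  row 0: 5 empty cells -> not full
  row 1: 1 empty cell -> not full
  row 2: 5 empty cells -> not full
  row 3: 3 empty cells -> not full
  row 4: 1 empty cell -> not full
  row 5: 4 empty cells -> not full
  row 6: 0 empty cells -> FULL (clear)
  row 7: 0 empty cells -> FULL (clear)
  row 8: 0 empty cells -> FULL (clear)
  row 9: 5 empty cells -> not full
  row 10: 5 empty cells -> not full
  row 11: 5 empty cells -> not full
Total rows cleared: 3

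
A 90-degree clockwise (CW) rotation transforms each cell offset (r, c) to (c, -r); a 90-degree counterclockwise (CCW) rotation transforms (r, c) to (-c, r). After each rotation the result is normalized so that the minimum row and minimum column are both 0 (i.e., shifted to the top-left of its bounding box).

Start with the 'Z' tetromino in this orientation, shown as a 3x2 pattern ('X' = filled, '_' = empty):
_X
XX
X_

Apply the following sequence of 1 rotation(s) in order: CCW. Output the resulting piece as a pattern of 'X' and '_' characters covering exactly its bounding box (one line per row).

Answer: XX_
_XX

Derivation:
Start:
_X
XX
X_
After rotation 1 (CCW):
XX_
_XX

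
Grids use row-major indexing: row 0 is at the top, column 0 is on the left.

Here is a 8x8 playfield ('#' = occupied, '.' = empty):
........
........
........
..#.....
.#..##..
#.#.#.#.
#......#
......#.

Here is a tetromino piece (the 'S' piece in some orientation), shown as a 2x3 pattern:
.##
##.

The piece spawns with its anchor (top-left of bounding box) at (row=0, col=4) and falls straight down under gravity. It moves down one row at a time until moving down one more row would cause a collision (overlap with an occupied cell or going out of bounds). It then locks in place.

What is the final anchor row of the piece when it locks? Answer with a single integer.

Spawn at (row=0, col=4). Try each row:
  row 0: fits
  row 1: fits
  row 2: fits
  row 3: blocked -> lock at row 2

Answer: 2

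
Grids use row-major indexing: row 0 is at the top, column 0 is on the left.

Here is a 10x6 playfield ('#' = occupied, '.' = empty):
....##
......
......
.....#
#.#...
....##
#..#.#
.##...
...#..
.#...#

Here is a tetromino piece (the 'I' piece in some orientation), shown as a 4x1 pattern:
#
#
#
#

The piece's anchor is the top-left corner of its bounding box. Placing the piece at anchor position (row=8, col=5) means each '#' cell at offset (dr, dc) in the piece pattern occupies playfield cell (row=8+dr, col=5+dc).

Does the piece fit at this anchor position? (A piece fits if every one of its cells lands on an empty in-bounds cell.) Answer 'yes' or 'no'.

Check each piece cell at anchor (8, 5):
  offset (0,0) -> (8,5): empty -> OK
  offset (1,0) -> (9,5): occupied ('#') -> FAIL
  offset (2,0) -> (10,5): out of bounds -> FAIL
  offset (3,0) -> (11,5): out of bounds -> FAIL
All cells valid: no

Answer: no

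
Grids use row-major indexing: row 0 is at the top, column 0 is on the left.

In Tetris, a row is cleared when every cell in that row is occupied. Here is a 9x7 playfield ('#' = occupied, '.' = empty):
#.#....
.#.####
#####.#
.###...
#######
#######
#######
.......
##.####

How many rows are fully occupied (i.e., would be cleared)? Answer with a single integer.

Answer: 3

Derivation:
Check each row:
  row 0: 5 empty cells -> not full
  row 1: 2 empty cells -> not full
  row 2: 1 empty cell -> not full
  row 3: 4 empty cells -> not full
  row 4: 0 empty cells -> FULL (clear)
  row 5: 0 empty cells -> FULL (clear)
  row 6: 0 empty cells -> FULL (clear)
  row 7: 7 empty cells -> not full
  row 8: 1 empty cell -> not full
Total rows cleared: 3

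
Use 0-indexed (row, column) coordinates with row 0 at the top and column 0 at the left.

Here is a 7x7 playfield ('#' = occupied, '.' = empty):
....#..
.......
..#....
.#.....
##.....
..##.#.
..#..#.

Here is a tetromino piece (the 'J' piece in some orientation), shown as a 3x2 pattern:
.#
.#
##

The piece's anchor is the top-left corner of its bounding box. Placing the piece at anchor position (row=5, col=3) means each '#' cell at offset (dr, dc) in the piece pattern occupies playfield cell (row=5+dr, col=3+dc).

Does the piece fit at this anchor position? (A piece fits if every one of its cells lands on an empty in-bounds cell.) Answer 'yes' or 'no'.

Answer: no

Derivation:
Check each piece cell at anchor (5, 3):
  offset (0,1) -> (5,4): empty -> OK
  offset (1,1) -> (6,4): empty -> OK
  offset (2,0) -> (7,3): out of bounds -> FAIL
  offset (2,1) -> (7,4): out of bounds -> FAIL
All cells valid: no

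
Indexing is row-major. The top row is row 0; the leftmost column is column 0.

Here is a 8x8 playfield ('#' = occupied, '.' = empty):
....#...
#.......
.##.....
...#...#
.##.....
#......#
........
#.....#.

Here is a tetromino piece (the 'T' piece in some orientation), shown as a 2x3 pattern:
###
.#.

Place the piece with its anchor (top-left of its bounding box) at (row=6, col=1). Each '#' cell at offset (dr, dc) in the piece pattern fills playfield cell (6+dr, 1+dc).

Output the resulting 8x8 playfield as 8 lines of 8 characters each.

Answer: ....#...
#.......
.##.....
...#...#
.##.....
#......#
.###....
#.#...#.

Derivation:
Fill (6+0,1+0) = (6,1)
Fill (6+0,1+1) = (6,2)
Fill (6+0,1+2) = (6,3)
Fill (6+1,1+1) = (7,2)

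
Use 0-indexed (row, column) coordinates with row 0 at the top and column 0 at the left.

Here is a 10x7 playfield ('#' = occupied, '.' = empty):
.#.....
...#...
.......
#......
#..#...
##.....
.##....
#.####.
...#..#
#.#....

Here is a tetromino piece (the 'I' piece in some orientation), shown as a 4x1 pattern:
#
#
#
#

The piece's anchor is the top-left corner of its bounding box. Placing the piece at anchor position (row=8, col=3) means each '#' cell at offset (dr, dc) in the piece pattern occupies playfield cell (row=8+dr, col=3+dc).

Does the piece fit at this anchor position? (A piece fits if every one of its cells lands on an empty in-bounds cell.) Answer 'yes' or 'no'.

Answer: no

Derivation:
Check each piece cell at anchor (8, 3):
  offset (0,0) -> (8,3): occupied ('#') -> FAIL
  offset (1,0) -> (9,3): empty -> OK
  offset (2,0) -> (10,3): out of bounds -> FAIL
  offset (3,0) -> (11,3): out of bounds -> FAIL
All cells valid: no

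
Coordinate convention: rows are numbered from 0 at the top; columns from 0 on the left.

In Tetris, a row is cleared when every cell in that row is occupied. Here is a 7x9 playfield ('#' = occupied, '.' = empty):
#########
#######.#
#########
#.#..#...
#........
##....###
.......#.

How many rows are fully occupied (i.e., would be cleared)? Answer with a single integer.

Check each row:
  row 0: 0 empty cells -> FULL (clear)
  row 1: 1 empty cell -> not full
  row 2: 0 empty cells -> FULL (clear)
  row 3: 6 empty cells -> not full
  row 4: 8 empty cells -> not full
  row 5: 4 empty cells -> not full
  row 6: 8 empty cells -> not full
Total rows cleared: 2

Answer: 2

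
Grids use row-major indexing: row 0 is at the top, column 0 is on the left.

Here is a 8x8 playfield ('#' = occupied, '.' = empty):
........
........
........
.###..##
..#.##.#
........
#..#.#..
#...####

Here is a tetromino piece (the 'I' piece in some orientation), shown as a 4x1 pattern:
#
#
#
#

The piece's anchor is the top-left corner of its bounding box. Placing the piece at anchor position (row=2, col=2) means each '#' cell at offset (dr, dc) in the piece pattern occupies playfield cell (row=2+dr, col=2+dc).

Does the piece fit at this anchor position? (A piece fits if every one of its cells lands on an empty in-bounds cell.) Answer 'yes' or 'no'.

Check each piece cell at anchor (2, 2):
  offset (0,0) -> (2,2): empty -> OK
  offset (1,0) -> (3,2): occupied ('#') -> FAIL
  offset (2,0) -> (4,2): occupied ('#') -> FAIL
  offset (3,0) -> (5,2): empty -> OK
All cells valid: no

Answer: no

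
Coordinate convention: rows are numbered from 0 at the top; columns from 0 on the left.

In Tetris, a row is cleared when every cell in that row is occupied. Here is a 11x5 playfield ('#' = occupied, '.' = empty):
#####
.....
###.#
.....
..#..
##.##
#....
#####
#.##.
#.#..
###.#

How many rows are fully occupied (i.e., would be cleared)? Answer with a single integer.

Check each row:
  row 0: 0 empty cells -> FULL (clear)
  row 1: 5 empty cells -> not full
  row 2: 1 empty cell -> not full
  row 3: 5 empty cells -> not full
  row 4: 4 empty cells -> not full
  row 5: 1 empty cell -> not full
  row 6: 4 empty cells -> not full
  row 7: 0 empty cells -> FULL (clear)
  row 8: 2 empty cells -> not full
  row 9: 3 empty cells -> not full
  row 10: 1 empty cell -> not full
Total rows cleared: 2

Answer: 2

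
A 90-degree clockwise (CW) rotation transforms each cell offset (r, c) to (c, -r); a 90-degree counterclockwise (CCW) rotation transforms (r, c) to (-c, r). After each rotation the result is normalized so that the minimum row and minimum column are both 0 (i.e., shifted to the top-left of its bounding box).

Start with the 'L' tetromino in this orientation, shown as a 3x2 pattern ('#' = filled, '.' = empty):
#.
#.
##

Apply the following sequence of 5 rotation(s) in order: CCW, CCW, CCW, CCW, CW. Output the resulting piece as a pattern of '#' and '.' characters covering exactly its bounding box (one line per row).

Answer: ###
#..

Derivation:
Start:
#.
#.
##
After rotation 1 (CCW):
..#
###
After rotation 2 (CCW):
##
.#
.#
After rotation 3 (CCW):
###
#..
After rotation 4 (CCW):
#.
#.
##
After rotation 5 (CW):
###
#..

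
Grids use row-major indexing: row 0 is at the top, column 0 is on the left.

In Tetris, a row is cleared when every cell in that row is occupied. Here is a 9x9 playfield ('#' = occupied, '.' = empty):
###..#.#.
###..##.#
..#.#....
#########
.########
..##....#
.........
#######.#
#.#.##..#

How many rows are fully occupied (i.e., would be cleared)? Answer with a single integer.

Answer: 1

Derivation:
Check each row:
  row 0: 4 empty cells -> not full
  row 1: 3 empty cells -> not full
  row 2: 7 empty cells -> not full
  row 3: 0 empty cells -> FULL (clear)
  row 4: 1 empty cell -> not full
  row 5: 6 empty cells -> not full
  row 6: 9 empty cells -> not full
  row 7: 1 empty cell -> not full
  row 8: 4 empty cells -> not full
Total rows cleared: 1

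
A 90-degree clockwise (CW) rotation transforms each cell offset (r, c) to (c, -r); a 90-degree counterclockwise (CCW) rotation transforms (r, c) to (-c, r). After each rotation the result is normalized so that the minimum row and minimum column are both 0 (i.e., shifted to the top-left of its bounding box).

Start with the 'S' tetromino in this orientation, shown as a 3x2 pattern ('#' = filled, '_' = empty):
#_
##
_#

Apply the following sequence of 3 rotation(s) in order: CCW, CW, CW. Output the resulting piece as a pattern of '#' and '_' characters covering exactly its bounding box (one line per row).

Answer: _##
##_

Derivation:
Start:
#_
##
_#
After rotation 1 (CCW):
_##
##_
After rotation 2 (CW):
#_
##
_#
After rotation 3 (CW):
_##
##_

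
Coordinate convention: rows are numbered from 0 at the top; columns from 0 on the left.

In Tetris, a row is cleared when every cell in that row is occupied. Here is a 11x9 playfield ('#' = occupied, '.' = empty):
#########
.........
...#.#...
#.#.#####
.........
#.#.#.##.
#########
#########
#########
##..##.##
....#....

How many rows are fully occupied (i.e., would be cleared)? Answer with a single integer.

Answer: 4

Derivation:
Check each row:
  row 0: 0 empty cells -> FULL (clear)
  row 1: 9 empty cells -> not full
  row 2: 7 empty cells -> not full
  row 3: 2 empty cells -> not full
  row 4: 9 empty cells -> not full
  row 5: 4 empty cells -> not full
  row 6: 0 empty cells -> FULL (clear)
  row 7: 0 empty cells -> FULL (clear)
  row 8: 0 empty cells -> FULL (clear)
  row 9: 3 empty cells -> not full
  row 10: 8 empty cells -> not full
Total rows cleared: 4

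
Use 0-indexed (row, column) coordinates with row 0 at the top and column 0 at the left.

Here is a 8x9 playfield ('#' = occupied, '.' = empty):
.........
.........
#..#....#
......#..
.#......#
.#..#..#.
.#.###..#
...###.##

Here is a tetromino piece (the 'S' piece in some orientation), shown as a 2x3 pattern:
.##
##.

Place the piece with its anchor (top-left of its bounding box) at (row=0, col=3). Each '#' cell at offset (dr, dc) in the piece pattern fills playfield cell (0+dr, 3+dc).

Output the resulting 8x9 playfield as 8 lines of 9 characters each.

Answer: ....##...
...##....
#..#....#
......#..
.#......#
.#..#..#.
.#.###..#
...###.##

Derivation:
Fill (0+0,3+1) = (0,4)
Fill (0+0,3+2) = (0,5)
Fill (0+1,3+0) = (1,3)
Fill (0+1,3+1) = (1,4)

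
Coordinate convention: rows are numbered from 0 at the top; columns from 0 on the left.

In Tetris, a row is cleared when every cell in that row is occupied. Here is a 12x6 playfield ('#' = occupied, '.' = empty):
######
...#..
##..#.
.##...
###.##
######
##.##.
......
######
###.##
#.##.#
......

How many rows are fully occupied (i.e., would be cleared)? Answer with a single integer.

Check each row:
  row 0: 0 empty cells -> FULL (clear)
  row 1: 5 empty cells -> not full
  row 2: 3 empty cells -> not full
  row 3: 4 empty cells -> not full
  row 4: 1 empty cell -> not full
  row 5: 0 empty cells -> FULL (clear)
  row 6: 2 empty cells -> not full
  row 7: 6 empty cells -> not full
  row 8: 0 empty cells -> FULL (clear)
  row 9: 1 empty cell -> not full
  row 10: 2 empty cells -> not full
  row 11: 6 empty cells -> not full
Total rows cleared: 3

Answer: 3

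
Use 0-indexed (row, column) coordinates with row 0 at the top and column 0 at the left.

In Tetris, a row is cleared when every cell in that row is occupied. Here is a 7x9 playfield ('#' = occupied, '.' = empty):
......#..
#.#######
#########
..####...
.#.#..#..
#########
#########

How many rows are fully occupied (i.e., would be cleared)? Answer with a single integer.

Answer: 3

Derivation:
Check each row:
  row 0: 8 empty cells -> not full
  row 1: 1 empty cell -> not full
  row 2: 0 empty cells -> FULL (clear)
  row 3: 5 empty cells -> not full
  row 4: 6 empty cells -> not full
  row 5: 0 empty cells -> FULL (clear)
  row 6: 0 empty cells -> FULL (clear)
Total rows cleared: 3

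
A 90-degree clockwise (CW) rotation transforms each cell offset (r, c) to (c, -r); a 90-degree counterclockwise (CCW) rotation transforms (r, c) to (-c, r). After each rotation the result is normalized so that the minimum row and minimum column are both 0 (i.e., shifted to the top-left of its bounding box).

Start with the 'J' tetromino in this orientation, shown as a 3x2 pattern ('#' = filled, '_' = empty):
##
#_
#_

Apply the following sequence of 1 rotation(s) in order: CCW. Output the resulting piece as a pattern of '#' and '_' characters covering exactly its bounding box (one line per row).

Answer: #__
###

Derivation:
Start:
##
#_
#_
After rotation 1 (CCW):
#__
###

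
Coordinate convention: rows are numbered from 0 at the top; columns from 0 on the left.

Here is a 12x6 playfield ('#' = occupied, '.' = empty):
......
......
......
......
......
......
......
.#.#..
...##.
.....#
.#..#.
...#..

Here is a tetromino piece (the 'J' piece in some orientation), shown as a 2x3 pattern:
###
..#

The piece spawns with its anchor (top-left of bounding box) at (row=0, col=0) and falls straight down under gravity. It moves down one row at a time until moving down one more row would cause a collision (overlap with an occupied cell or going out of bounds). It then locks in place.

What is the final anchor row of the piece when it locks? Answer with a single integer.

Answer: 6

Derivation:
Spawn at (row=0, col=0). Try each row:
  row 0: fits
  row 1: fits
  row 2: fits
  row 3: fits
  row 4: fits
  row 5: fits
  row 6: fits
  row 7: blocked -> lock at row 6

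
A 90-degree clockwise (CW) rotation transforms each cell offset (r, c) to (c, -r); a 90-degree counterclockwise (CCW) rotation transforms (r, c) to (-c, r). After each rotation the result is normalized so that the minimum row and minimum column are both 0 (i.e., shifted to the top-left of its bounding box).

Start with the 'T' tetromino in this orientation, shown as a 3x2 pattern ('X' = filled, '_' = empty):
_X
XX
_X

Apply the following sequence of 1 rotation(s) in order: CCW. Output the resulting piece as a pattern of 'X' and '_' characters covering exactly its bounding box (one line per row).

Answer: XXX
_X_

Derivation:
Start:
_X
XX
_X
After rotation 1 (CCW):
XXX
_X_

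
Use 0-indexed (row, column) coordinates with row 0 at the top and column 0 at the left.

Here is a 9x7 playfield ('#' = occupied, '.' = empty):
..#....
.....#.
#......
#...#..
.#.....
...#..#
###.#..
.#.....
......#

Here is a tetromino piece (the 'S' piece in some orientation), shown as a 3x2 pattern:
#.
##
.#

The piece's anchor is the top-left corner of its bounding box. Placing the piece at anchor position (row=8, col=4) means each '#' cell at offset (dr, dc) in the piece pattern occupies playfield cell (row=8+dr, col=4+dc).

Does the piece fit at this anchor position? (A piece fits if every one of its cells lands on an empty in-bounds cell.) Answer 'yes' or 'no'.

Answer: no

Derivation:
Check each piece cell at anchor (8, 4):
  offset (0,0) -> (8,4): empty -> OK
  offset (1,0) -> (9,4): out of bounds -> FAIL
  offset (1,1) -> (9,5): out of bounds -> FAIL
  offset (2,1) -> (10,5): out of bounds -> FAIL
All cells valid: no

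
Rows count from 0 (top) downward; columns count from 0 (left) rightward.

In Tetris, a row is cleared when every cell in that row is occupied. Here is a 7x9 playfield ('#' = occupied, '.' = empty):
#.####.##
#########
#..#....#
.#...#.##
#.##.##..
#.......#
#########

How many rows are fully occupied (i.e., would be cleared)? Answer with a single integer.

Check each row:
  row 0: 2 empty cells -> not full
  row 1: 0 empty cells -> FULL (clear)
  row 2: 6 empty cells -> not full
  row 3: 5 empty cells -> not full
  row 4: 4 empty cells -> not full
  row 5: 7 empty cells -> not full
  row 6: 0 empty cells -> FULL (clear)
Total rows cleared: 2

Answer: 2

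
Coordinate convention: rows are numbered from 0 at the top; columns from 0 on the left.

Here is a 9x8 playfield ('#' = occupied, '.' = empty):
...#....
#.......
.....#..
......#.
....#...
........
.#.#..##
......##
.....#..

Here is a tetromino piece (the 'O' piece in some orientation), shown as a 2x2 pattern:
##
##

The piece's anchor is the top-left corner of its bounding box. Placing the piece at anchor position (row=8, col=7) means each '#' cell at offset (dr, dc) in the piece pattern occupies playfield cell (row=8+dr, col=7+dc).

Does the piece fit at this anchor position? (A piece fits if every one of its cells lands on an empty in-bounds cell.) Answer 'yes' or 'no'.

Answer: no

Derivation:
Check each piece cell at anchor (8, 7):
  offset (0,0) -> (8,7): empty -> OK
  offset (0,1) -> (8,8): out of bounds -> FAIL
  offset (1,0) -> (9,7): out of bounds -> FAIL
  offset (1,1) -> (9,8): out of bounds -> FAIL
All cells valid: no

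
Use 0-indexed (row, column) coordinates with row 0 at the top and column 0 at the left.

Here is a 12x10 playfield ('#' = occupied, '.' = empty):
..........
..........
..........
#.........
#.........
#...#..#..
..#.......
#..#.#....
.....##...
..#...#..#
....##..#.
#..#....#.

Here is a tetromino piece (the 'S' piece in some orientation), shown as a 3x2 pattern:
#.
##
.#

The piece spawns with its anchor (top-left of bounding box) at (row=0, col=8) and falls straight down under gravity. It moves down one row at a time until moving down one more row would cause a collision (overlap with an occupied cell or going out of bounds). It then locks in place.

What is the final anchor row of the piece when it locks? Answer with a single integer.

Spawn at (row=0, col=8). Try each row:
  row 0: fits
  row 1: fits
  row 2: fits
  row 3: fits
  row 4: fits
  row 5: fits
  row 6: fits
  row 7: blocked -> lock at row 6

Answer: 6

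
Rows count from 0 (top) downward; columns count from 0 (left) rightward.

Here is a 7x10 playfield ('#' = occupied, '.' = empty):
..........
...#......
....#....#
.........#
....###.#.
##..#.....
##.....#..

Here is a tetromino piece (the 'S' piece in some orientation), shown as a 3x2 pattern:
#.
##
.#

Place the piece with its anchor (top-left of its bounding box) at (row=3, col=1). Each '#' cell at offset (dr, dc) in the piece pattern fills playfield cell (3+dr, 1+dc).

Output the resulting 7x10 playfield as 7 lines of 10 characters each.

Answer: ..........
...#......
....#....#
.#.......#
.##.###.#.
###.#.....
##.....#..

Derivation:
Fill (3+0,1+0) = (3,1)
Fill (3+1,1+0) = (4,1)
Fill (3+1,1+1) = (4,2)
Fill (3+2,1+1) = (5,2)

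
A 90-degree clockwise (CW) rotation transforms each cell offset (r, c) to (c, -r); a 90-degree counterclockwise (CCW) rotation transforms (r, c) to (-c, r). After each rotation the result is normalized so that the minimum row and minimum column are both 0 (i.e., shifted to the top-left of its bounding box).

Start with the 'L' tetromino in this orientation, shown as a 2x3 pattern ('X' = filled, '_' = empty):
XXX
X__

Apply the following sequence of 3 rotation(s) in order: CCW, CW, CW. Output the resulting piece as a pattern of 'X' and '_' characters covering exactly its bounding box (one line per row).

Answer: XX
_X
_X

Derivation:
Start:
XXX
X__
After rotation 1 (CCW):
X_
X_
XX
After rotation 2 (CW):
XXX
X__
After rotation 3 (CW):
XX
_X
_X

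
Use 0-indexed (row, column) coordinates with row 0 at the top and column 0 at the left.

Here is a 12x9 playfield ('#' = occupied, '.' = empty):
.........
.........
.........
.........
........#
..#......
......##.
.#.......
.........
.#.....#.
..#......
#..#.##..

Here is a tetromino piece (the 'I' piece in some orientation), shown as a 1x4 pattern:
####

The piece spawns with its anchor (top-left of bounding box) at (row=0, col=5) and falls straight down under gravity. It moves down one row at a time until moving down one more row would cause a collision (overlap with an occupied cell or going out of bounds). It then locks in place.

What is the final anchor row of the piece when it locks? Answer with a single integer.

Answer: 3

Derivation:
Spawn at (row=0, col=5). Try each row:
  row 0: fits
  row 1: fits
  row 2: fits
  row 3: fits
  row 4: blocked -> lock at row 3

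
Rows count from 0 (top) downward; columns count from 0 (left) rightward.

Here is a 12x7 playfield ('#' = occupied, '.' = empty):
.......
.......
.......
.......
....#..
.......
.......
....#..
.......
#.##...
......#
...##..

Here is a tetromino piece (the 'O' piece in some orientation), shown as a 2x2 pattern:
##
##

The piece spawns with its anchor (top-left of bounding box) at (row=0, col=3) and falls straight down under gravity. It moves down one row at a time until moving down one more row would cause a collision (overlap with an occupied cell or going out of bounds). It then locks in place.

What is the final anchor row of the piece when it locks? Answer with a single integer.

Spawn at (row=0, col=3). Try each row:
  row 0: fits
  row 1: fits
  row 2: fits
  row 3: blocked -> lock at row 2

Answer: 2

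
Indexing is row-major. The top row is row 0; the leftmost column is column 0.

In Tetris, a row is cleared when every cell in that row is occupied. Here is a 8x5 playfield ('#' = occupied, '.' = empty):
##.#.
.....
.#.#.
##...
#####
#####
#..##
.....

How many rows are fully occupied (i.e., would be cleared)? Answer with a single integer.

Answer: 2

Derivation:
Check each row:
  row 0: 2 empty cells -> not full
  row 1: 5 empty cells -> not full
  row 2: 3 empty cells -> not full
  row 3: 3 empty cells -> not full
  row 4: 0 empty cells -> FULL (clear)
  row 5: 0 empty cells -> FULL (clear)
  row 6: 2 empty cells -> not full
  row 7: 5 empty cells -> not full
Total rows cleared: 2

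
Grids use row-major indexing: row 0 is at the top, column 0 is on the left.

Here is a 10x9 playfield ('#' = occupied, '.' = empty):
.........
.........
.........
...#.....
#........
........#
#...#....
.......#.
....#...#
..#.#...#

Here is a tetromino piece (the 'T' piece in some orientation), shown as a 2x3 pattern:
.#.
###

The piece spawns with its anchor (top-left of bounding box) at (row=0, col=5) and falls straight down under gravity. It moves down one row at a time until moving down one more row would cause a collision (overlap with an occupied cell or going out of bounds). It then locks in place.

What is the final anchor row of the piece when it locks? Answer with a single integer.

Answer: 5

Derivation:
Spawn at (row=0, col=5). Try each row:
  row 0: fits
  row 1: fits
  row 2: fits
  row 3: fits
  row 4: fits
  row 5: fits
  row 6: blocked -> lock at row 5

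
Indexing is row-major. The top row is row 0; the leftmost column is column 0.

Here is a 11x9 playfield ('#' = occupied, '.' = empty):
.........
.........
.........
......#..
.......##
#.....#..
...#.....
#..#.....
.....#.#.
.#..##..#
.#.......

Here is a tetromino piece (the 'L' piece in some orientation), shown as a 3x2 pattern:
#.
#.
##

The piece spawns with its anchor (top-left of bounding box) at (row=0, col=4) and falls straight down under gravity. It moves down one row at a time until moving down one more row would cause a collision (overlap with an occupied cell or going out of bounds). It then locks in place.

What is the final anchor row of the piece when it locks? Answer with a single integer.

Spawn at (row=0, col=4). Try each row:
  row 0: fits
  row 1: fits
  row 2: fits
  row 3: fits
  row 4: fits
  row 5: fits
  row 6: blocked -> lock at row 5

Answer: 5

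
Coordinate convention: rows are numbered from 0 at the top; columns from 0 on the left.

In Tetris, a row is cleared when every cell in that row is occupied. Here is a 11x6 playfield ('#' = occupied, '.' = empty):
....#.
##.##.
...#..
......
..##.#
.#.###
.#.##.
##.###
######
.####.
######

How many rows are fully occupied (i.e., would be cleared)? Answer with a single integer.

Answer: 2

Derivation:
Check each row:
  row 0: 5 empty cells -> not full
  row 1: 2 empty cells -> not full
  row 2: 5 empty cells -> not full
  row 3: 6 empty cells -> not full
  row 4: 3 empty cells -> not full
  row 5: 2 empty cells -> not full
  row 6: 3 empty cells -> not full
  row 7: 1 empty cell -> not full
  row 8: 0 empty cells -> FULL (clear)
  row 9: 2 empty cells -> not full
  row 10: 0 empty cells -> FULL (clear)
Total rows cleared: 2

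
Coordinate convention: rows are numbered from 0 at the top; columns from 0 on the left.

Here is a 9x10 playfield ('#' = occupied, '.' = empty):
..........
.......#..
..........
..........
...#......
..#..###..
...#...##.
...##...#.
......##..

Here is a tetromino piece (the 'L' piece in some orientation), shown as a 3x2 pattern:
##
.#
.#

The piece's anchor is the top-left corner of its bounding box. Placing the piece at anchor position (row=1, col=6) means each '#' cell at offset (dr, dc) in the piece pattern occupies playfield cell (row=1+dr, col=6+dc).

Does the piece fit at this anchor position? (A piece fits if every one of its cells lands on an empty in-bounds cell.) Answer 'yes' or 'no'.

Answer: no

Derivation:
Check each piece cell at anchor (1, 6):
  offset (0,0) -> (1,6): empty -> OK
  offset (0,1) -> (1,7): occupied ('#') -> FAIL
  offset (1,1) -> (2,7): empty -> OK
  offset (2,1) -> (3,7): empty -> OK
All cells valid: no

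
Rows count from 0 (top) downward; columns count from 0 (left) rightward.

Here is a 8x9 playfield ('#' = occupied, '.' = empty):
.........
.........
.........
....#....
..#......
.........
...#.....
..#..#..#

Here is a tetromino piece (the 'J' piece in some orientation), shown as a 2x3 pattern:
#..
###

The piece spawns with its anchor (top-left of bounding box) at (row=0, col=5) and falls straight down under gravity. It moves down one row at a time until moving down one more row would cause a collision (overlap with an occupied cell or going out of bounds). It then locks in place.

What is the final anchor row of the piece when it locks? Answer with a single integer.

Answer: 5

Derivation:
Spawn at (row=0, col=5). Try each row:
  row 0: fits
  row 1: fits
  row 2: fits
  row 3: fits
  row 4: fits
  row 5: fits
  row 6: blocked -> lock at row 5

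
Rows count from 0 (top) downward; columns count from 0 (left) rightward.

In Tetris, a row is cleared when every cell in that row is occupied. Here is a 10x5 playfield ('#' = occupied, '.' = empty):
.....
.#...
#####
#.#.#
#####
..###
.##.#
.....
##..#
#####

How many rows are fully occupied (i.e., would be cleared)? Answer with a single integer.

Check each row:
  row 0: 5 empty cells -> not full
  row 1: 4 empty cells -> not full
  row 2: 0 empty cells -> FULL (clear)
  row 3: 2 empty cells -> not full
  row 4: 0 empty cells -> FULL (clear)
  row 5: 2 empty cells -> not full
  row 6: 2 empty cells -> not full
  row 7: 5 empty cells -> not full
  row 8: 2 empty cells -> not full
  row 9: 0 empty cells -> FULL (clear)
Total rows cleared: 3

Answer: 3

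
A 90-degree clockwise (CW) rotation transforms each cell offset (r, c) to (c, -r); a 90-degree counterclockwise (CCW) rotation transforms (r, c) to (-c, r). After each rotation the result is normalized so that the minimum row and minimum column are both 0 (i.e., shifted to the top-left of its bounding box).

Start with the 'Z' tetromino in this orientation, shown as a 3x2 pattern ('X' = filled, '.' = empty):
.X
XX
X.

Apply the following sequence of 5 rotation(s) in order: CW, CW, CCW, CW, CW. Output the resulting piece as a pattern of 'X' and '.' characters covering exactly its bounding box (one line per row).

Start:
.X
XX
X.
After rotation 1 (CW):
XX.
.XX
After rotation 2 (CW):
.X
XX
X.
After rotation 3 (CCW):
XX.
.XX
After rotation 4 (CW):
.X
XX
X.
After rotation 5 (CW):
XX.
.XX

Answer: XX.
.XX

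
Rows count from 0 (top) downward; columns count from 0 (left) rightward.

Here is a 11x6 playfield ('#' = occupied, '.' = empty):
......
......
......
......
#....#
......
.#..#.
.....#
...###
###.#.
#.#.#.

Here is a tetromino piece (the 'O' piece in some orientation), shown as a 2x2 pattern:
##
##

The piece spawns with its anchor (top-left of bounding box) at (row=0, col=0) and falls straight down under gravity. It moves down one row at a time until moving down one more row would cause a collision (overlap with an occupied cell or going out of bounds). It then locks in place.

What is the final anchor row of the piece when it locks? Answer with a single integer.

Answer: 2

Derivation:
Spawn at (row=0, col=0). Try each row:
  row 0: fits
  row 1: fits
  row 2: fits
  row 3: blocked -> lock at row 2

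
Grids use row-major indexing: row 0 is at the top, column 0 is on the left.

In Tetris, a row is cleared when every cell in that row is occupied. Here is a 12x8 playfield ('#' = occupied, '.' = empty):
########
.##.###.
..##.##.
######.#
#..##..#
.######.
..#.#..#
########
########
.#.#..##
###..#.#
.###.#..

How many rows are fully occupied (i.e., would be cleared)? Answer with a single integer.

Check each row:
  row 0: 0 empty cells -> FULL (clear)
  row 1: 3 empty cells -> not full
  row 2: 4 empty cells -> not full
  row 3: 1 empty cell -> not full
  row 4: 4 empty cells -> not full
  row 5: 2 empty cells -> not full
  row 6: 5 empty cells -> not full
  row 7: 0 empty cells -> FULL (clear)
  row 8: 0 empty cells -> FULL (clear)
  row 9: 4 empty cells -> not full
  row 10: 3 empty cells -> not full
  row 11: 4 empty cells -> not full
Total rows cleared: 3

Answer: 3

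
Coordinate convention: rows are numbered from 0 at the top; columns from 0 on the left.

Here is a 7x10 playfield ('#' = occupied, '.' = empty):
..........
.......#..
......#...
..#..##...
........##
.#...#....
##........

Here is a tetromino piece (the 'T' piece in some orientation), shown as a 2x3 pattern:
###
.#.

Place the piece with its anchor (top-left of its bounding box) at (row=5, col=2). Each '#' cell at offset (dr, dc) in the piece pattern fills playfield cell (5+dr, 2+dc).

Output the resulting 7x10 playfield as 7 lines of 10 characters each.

Answer: ..........
.......#..
......#...
..#..##...
........##
.#####....
##.#......

Derivation:
Fill (5+0,2+0) = (5,2)
Fill (5+0,2+1) = (5,3)
Fill (5+0,2+2) = (5,4)
Fill (5+1,2+1) = (6,3)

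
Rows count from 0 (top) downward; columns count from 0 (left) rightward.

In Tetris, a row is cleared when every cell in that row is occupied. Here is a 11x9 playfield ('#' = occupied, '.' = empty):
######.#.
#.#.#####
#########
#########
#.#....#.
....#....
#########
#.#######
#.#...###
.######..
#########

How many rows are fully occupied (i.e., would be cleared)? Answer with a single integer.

Answer: 4

Derivation:
Check each row:
  row 0: 2 empty cells -> not full
  row 1: 2 empty cells -> not full
  row 2: 0 empty cells -> FULL (clear)
  row 3: 0 empty cells -> FULL (clear)
  row 4: 6 empty cells -> not full
  row 5: 8 empty cells -> not full
  row 6: 0 empty cells -> FULL (clear)
  row 7: 1 empty cell -> not full
  row 8: 4 empty cells -> not full
  row 9: 3 empty cells -> not full
  row 10: 0 empty cells -> FULL (clear)
Total rows cleared: 4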